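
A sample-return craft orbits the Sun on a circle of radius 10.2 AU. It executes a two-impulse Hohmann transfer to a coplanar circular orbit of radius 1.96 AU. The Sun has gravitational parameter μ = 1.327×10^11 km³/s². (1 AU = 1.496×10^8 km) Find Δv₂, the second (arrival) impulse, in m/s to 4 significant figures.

In km: r₁ = 10.2 × 1.496×10^8 = 1.52592×10^9 km; r₂ = 1.96 × 1.496×10^8 = 2.93216×10^8 km.
Semi-major axis of the transfer orbit: a_t = (1.52592×10^9 + 2.93216×10^8)/2 = 9.09568×10^8 km.
On the circular orbit at r = 2.93216×10^8 km, v_c = √(μ/r) = 21.2736 km/s.
Vis-viva on the transfer ellipse at r = 2.93216×10^8 km gives v_t = √[μ(2/r − 1/a_t)] = 27.5543 km/s.
Δv₂ = |v_t − v_c| = |27.5543 − 21.2736| = 6.281 km/s.

Δv₂ = 6281 m/s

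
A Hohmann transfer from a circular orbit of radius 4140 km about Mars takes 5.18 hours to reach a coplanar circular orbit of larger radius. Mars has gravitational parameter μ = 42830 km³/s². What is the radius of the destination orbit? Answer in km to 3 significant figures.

Transfer time t = 5.18 hours = 18648 s, and t = π√(a_t³/μ).
So a_t = (μ t²/π²)^(1/3) = (42830 × (18648)² / π²)^(1/3) = 11470 km.
Since a_t = (r₁ + r₂)/2, r₂ = 2a_t − r₁ = 2×11470 − 4140 = 18800 km.

r₂ = 18800 km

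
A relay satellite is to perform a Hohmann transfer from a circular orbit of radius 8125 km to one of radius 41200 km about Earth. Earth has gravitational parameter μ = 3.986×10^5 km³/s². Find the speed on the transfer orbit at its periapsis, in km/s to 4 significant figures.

v = 9.053 km/s

The Hohmann ellipse has a_t = (r₁ + r₂)/2 = 24662.5 km.
The periapsis of the transfer ellipse is at r = 8125 km.
Vis-viva: v = √[μ(2/r − 1/a_t)] = √[3.986×10^5 × (2/8125 − 1/24662.5)] = 9.053 km/s.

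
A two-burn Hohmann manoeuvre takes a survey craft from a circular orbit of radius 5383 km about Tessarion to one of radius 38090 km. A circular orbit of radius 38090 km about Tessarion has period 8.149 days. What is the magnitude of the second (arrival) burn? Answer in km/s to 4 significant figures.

From Kepler's third law T² = 4π²r³/μ at r = 38090 km, T = 8.149 days = 8.149 × 86400 s = 7.040736×10^5 s: μ = 4π²r³/T² = 4401.05 km³/s².
The Hohmann ellipse has a_t = (r₁ + r₂)/2 = 21736.5 km.
Circular speed at r = 38090 km: v_c = √(μ/r) = 0.33992 km/s.
Vis-viva on the transfer ellipse at r = 38090 km gives v_t = √[μ(2/r − 1/a_t)] = 0.16916 km/s.
Δv₂ = |v_t − v_c| = |0.16916 − 0.33992| = 0.1708 km/s.

Δv₂ = 0.1708 km/s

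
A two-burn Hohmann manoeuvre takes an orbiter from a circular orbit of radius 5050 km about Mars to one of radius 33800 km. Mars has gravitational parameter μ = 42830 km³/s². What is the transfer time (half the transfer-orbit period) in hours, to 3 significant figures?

t = 11.4 hours

The Hohmann ellipse has a_t = (r₁ + r₂)/2 = 19425 km.
Half the transfer-orbit period gives t = π√(a_t³/μ) = 41100 s.
Converting: 41100 s ÷ 3600 s/hour = 11.4 hours.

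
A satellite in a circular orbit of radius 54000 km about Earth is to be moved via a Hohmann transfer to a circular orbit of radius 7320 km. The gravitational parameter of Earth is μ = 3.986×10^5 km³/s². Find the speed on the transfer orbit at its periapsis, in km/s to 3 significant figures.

v = 9.79 km/s

The Hohmann ellipse has a_t = (r₁ + r₂)/2 = 30660 km.
At periapsis, r = 7320 km.
Vis-viva: v = √[μ(2/r − 1/a_t)] = √[3.986×10^5 × (2/7320 − 1/30660)] = 9.793 km/s.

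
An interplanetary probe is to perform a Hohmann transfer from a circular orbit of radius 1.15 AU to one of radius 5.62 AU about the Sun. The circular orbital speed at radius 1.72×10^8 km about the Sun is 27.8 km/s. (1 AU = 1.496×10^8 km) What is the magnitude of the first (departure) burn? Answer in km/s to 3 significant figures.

Δv₁ = 8.02 km/s

From the circular-orbit relation v² = μ/r at r = 1.72×10^8 km: μ = v²r = (27.8)² × 1.72×10^8 = 1.32928×10^11 km³/s².
In km: r₁ = 1.15 × 1.496×10^8 = 1.7204×10^8 km; r₂ = 5.62 × 1.496×10^8 = 8.40752×10^8 km.
The Hohmann ellipse has a_t = (r₁ + r₂)/2 = 5.06396×10^8 km.
Circular speed at r = 1.7204×10^8 km: v_c = √(μ/r) = 27.80 km/s.
Transfer-orbit speed at the same r (vis-viva, a = a_t): v_t = √[μ(2/r − 1/a_t)] = 35.82 km/s.
Δv₁ = |v_t − v_c| = |35.82 − 27.80| = 8.020 km/s.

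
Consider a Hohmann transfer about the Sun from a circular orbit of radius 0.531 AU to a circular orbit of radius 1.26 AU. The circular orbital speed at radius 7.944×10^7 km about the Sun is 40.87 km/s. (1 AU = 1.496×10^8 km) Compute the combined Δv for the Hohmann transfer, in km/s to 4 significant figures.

From the circular-orbit relation v² = μ/r at r = 7.944×10^7 km: μ = v²r = (40.87)² × 7.944×10^7 = 1.32693×10^11 km³/s².
In km: r₁ = 0.531 × 1.496×10^8 = 7.94376×10^7 km; r₂ = 1.26 × 1.496×10^8 = 1.88496×10^8 km.
Semi-major axis of the transfer orbit: a_t = (7.94376×10^7 + 1.88496×10^8)/2 = 1.339668×10^8 km.
Circular speed at r₁: v₁ = √(μ/r₁) = √(1.32693×10^11/7.94376×10^7) = 40.87 km/s.
Transfer-orbit speed at r₁ (vis-viva equation): v_p = √[μ(2/r₁ − 1/a_t)] = 48.48 km/s.
First burn Δv₁ = |v_p − v₁| = 7.610 km/s.
Circular speed at r₂: v₂ = √(μ/r₂) = 26.532 km/s.
Transfer-orbit speed at r₂: v_a = √[μ(2/r₂ − 1/a_t)] = 20.431 km/s.
Second burn Δv₂ = |v₂ − v_a| = 6.101 km/s.
Δv = Δv₁ + Δv₂ = 7.610 + 6.101 = 13.71 km/s.

Δv = 13.71 km/s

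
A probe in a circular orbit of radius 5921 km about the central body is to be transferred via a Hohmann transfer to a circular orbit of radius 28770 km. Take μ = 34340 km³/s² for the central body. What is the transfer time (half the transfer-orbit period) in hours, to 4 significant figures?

The Hohmann ellipse has a_t = (r₁ + r₂)/2 = 17345.5 km.
Half the transfer-orbit period gives t = π√(a_t³/μ) = 38730 s.
Converting: 38730 s ÷ 3600 s/hour = 10.76 hours.

t = 10.76 hours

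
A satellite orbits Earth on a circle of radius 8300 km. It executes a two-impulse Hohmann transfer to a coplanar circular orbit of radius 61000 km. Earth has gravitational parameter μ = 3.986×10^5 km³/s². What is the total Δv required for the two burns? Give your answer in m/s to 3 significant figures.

Semi-major axis of the transfer orbit: a_t = (8300 + 61000)/2 = 34650 km.
At r₁ the circular-orbit speed is v₁ = √(μ/r₁) = 6.930 km/s.
Transfer-orbit speed at r₁ (v² = μ(2/r − 1/a)): v_p = √[μ(2/r₁ − 1/a_t)] = 9.195 km/s.
First burn Δv₁ = |v_p − v₁| = 2.265 km/s.
Circular speed at r₂: v₂ = √(μ/r₂) = 2.556 km/s.
Transfer-orbit speed at r₂: v_a = √[μ(2/r₂ − 1/a_t)] = 1.251 km/s.
Second burn Δv₂ = |v₂ − v_a| = 1.305 km/s.
Δv = Δv₁ + Δv₂ = 2.265 + 1.305 = 3.570 km/s.

Δv = 3570 m/s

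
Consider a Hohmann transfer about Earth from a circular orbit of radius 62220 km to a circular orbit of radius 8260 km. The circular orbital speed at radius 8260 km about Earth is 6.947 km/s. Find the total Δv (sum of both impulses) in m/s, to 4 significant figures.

Δv = 3590 m/s

From the circular-orbit relation v² = μ/r at r = 8260 km: μ = v²r = (6.947)² × 8260 = 3.98634×10^5 km³/s².
Semi-major axis of the transfer orbit: a_t = (62220 + 8260)/2 = 35240 km.
Circular speed at r₁: v₁ = √(μ/r₁) = √(3.98634×10^5/62220) = 2.531 km/s.
Transfer-orbit speed at r₁ (vis-viva): v_a = √[μ(2/r₁ − 1/a_t)] = 1.225 km/s.
First burn Δv₁ = |v_a − v₁| = 1.306 km/s.
Circular speed at r₂: v₂ = √(μ/r₂) = 6.947 km/s.
Transfer-orbit speed at r₂: v_p = √[μ(2/r₂ − 1/a_t)] = 9.231 km/s.
Second burn Δv₂ = |v₂ − v_p| = 2.284 km/s.
Δv = Δv₁ + Δv₂ = 1.306 + 2.284 = 3.590 km/s.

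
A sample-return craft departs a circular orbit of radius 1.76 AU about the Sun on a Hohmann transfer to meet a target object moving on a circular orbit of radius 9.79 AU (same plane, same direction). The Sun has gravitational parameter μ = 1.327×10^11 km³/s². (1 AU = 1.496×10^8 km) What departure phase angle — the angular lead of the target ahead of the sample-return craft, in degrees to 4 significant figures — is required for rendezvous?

φ = 98.45°

In km: r₁ = 1.76 × 1.496×10^8 = 2.63296×10^8 km; r₂ = 9.79 × 1.496×10^8 = 1.464584×10^9 km.
Transfer-ellipse semi-major axis a_t = (r₁ + r₂)/2 = (2.63296×10^8 + 1.464584×10^9)/2 = 8.6394×10^8 km.
Transfer time t = π√(a_t³/μ) = 2.190×10^8 s.
Target angular speed ω₂ = √(μ/r₂³) = 6.499×10^-9 rad/s.
Angle swept by the target during transfer: ω₂·t = 1.4233 rad = 81.55°.
Arrival is 180° from departure on the ellipse, so φ = 180° − 81.55° = 98.45°.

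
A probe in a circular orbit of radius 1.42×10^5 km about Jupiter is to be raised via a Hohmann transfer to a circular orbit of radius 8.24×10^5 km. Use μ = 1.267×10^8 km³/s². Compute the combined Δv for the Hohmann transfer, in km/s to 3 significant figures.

Semi-major axis of the transfer orbit: a_t = (1.420×10^5 + 8.240×10^5)/2 = 4.830×10^5 km.
Circular speed at r₁: v₁ = √(μ/r₁) = √(1.267×10^8/1.420×10^5) = 29.8706 km/s.
On the transfer ellipse at r₁, vis-viva gives v_p = √[μ(2/r₁ − 1/a_t)] = 39.0152 km/s.
First burn Δv₁ = |v_p − v₁| = 9.145 km/s.
Circular speed at r₂: v₂ = √(μ/r₂) = 12.40 km/s.
Transfer-orbit speed at r₂: v_a = √[μ(2/r₂ − 1/a_t)] = 6.723 km/s.
Second burn Δv₂ = |v₂ − v_a| = 5.677 km/s.
Δv = Δv₁ + Δv₂ = 9.145 + 5.677 = 14.82 km/s.

Δv = 14.8 km/s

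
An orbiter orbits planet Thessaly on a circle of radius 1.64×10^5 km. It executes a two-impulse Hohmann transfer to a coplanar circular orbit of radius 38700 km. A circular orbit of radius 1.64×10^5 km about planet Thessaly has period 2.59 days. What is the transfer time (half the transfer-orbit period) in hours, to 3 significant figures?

t = 15.1 hours

From Kepler's third law T² = 4π²r³/μ at r = 1.64×10^5 km, T = 2.59 days = 2.59 × 86400 s = 2.23776×10^5 s: μ = 4π²r³/T² = 3.47748×10^6 km³/s².
The Hohmann ellipse has a_t = (r₁ + r₂)/2 = 1.0135×10^5 km.
By Kepler's third law the transfer-orbit period is T = 2π√(a_t³/μ), so t = T/2 = 54360 s.
Converting: 54360 s ÷ 3600 s/hour = 15.1 hours.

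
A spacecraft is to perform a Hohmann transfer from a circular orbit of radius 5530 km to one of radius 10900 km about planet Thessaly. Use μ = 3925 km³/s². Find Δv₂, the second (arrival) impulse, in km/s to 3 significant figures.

Transfer-ellipse semi-major axis a_t = (r₁ + r₂)/2 = (5530 + 10900)/2 = 8215 km.
On the circular orbit at r = 10900 km, v_c = √(μ/r) = 0.60008 km/s.
Transfer-orbit speed at the same r (vis-viva, a = a_t): v_t = √[μ(2/r − 1/a_t)] = 0.49234 km/s.
Δv₂ = |v_t − v_c| = |0.49234 − 0.60008| = 0.1077 km/s.

Δv₂ = 0.108 km/s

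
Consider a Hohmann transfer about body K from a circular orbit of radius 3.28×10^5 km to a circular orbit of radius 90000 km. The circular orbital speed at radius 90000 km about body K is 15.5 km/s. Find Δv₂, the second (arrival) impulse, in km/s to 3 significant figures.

From the circular-orbit relation v² = μ/r at r = 90000 km: μ = v²r = (15.5)² × 90000 = 2.16225×10^7 km³/s².
Transfer-ellipse semi-major axis a_t = (r₁ + r₂)/2 = (3.280×10^5 + 90000)/2 = 2.090×10^5 km.
Circular speed at r = 90000 km: v_c = √(μ/r) = 15.500 km/s.
Transfer-orbit speed at the same r (vis-viva, a = a_t): v_t = √[μ(2/r − 1/a_t)] = 19.418 km/s.
Δv₂ = |v_t − v_c| = |19.418 − 15.500| = 3.918 km/s.

Δv₂ = 3.92 km/s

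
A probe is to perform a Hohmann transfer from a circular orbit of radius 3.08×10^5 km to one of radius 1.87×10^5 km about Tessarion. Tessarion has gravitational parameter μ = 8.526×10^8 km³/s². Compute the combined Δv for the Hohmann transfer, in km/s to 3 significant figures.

The Hohmann ellipse has a_t = (r₁ + r₂)/2 = 2.475×10^5 km.
At r₁ the circular-orbit speed is v₁ = √(μ/r₁) = 52.61 km/s.
Transfer-orbit speed at r₁ (v² = μ(2/r − 1/a)): v_a = √[μ(2/r₁ − 1/a_t)] = 45.73 km/s.
First burn Δv₁ = |v_a − v₁| = 6.880 km/s.
Circular speed at r₂: v₂ = √(μ/r₂) = 67.523 km/s.
Transfer-orbit speed at r₂: v_p = √[μ(2/r₂ − 1/a_t)] = 75.325 km/s.
Second burn Δv₂ = |v₂ − v_p| = 7.802 km/s.
Δv = Δv₁ + Δv₂ = 6.880 + 7.802 = 14.68 km/s.

Δv = 14.7 km/s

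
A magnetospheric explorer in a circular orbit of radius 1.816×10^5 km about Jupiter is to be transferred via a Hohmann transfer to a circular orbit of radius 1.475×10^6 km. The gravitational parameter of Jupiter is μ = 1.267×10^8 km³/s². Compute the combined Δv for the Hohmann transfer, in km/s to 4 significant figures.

Transfer-ellipse semi-major axis a_t = (r₁ + r₂)/2 = (1.816×10^5 + 1.475×10^6)/2 = 8.283×10^5 km.
At r₁ the circular-orbit speed is v₁ = √(μ/r₁) = 26.414 km/s.
Transfer-orbit speed at r₁ (vis-viva): v_p = √[μ(2/r₁ − 1/a_t)] = 35.248 km/s.
First burn Δv₁ = |v_p − v₁| = 8.834 km/s.
At r₂, v₂ = √(μ/r₂) = 9.268 km/s.
Transfer-orbit speed at r₂: v_a = √[μ(2/r₂ − 1/a_t)] = 4.340 km/s.
Second burn Δv₂ = |v₂ − v_a| = 4.928 km/s.
Δv = Δv₁ + Δv₂ = 8.834 + 4.928 = 13.76 km/s.

Δv = 13.76 km/s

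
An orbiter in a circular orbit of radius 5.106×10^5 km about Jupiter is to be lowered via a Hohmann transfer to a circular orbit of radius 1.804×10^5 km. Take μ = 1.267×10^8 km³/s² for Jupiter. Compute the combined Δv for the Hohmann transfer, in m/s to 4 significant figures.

Δv = 10090 m/s

Transfer-ellipse semi-major axis a_t = (r₁ + r₂)/2 = (5.106×10^5 + 1.804×10^5)/2 = 3.455×10^5 km.
At r₁ the circular-orbit speed is v₁ = √(μ/r₁) = 15.75 km/s.
Transfer-orbit speed at r₁ (vis-viva): v_a = √[μ(2/r₁ − 1/a_t)] = 11.38 km/s.
First burn Δv₁ = |v_a − v₁| = 4.370 km/s.
At r₂, v₂ = √(μ/r₂) = 26.501 km/s.
Transfer-orbit speed at r₂: v_p = √[μ(2/r₂ − 1/a_t)] = 32.217 km/s.
Second burn Δv₂ = |v₂ − v_p| = 5.716 km/s.
Total Δv = Δv₁ + Δv₂ = 10.09 km/s.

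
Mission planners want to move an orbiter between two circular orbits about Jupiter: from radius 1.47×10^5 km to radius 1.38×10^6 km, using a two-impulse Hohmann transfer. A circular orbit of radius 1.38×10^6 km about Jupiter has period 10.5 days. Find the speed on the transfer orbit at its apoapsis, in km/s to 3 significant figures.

v = 4.19 km/s

From Kepler's third law T² = 4π²r³/μ at r = 1.38×10^6 km, T = 10.5 days = 10.5 × 86400 s = 9.072×10^5 s: μ = 4π²r³/T² = 1.26064×10^8 km³/s².
Semi-major axis of the transfer orbit: a_t = (1.470×10^5 + 1.380×10^6)/2 = 7.635×10^5 km.
At apoapsis, r = 1.380×10^6 km.
Applying v² = μ(2/r − 1/a_t): v = 4.194 km/s.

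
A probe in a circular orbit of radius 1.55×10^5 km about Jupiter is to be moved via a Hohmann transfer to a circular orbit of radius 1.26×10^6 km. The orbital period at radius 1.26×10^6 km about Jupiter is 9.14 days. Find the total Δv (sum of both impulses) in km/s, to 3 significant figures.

Δv = 14.9 km/s

From Kepler's third law T² = 4π²r³/μ at r = 1.26×10^6 km, T = 9.14 days = 9.14 × 86400 s = 7.89696×10^5 s: μ = 4π²r³/T² = 1.26634×10^8 km³/s².
Semi-major axis of the transfer orbit: a_t = (1.550×10^5 + 1.260×10^6)/2 = 7.075×10^5 km.
At r₁ the circular-orbit speed is v₁ = √(μ/r₁) = 28.5831 km/s.
On the transfer ellipse at r₁, v² = μ(2/r − 1/a) gives v_p = √[μ(2/r₁ − 1/a_t)] = 38.1445 km/s.
First burn Δv₁ = |v_p − v₁| = 9.561 km/s.
Circular speed at r₂: v₂ = √(μ/r₂) = 10.025 km/s.
Transfer-orbit speed at r₂: v_a = √[μ(2/r₂ − 1/a_t)] = 4.6924 km/s.
Second burn Δv₂ = |v₂ − v_a| = 5.333 km/s.
Total Δv = Δv₁ + Δv₂ = 14.89 km/s.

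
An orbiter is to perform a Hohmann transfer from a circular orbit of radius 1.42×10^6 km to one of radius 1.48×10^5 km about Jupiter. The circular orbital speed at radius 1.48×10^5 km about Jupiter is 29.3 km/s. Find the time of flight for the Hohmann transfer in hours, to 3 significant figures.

t = 53.7 hours

From the circular-orbit relation v² = μ/r at r = 1.48×10^5 km: μ = v²r = (29.3)² × 1.48×10^5 = 1.27057×10^8 km³/s².
Semi-major axis of the transfer orbit: a_t = (1.420×10^6 + 1.480×10^5)/2 = 7.840×10^5 km.
By Kepler's third law the transfer-orbit period is T = 2π√(a_t³/μ), so t = T/2 = 1.9348×10^5 s.
Converting: 1.9348×10^5 s ÷ 3600 s/hour = 53.7 hours.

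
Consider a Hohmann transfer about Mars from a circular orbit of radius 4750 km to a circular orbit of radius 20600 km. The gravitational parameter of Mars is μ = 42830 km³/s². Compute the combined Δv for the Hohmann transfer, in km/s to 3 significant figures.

The Hohmann ellipse has a_t = (r₁ + r₂)/2 = 12675 km.
Circular speed at r₁: v₁ = √(μ/r₁) = √(42830/4750) = 3.002806 km/s.
On the transfer ellipse at r₁, vis-viva gives v_p = √[μ(2/r₁ − 1/a_t)] = 3.828132 km/s.
First burn Δv₁ = |v_p − v₁| = 0.82533 km/s.
Circular speed at r₂: v₂ = √(μ/r₂) = 1.44192 km/s.
Transfer-orbit speed at r₂: v_a = √[μ(2/r₂ − 1/a_t)] = 0.882700 km/s.
Second burn Δv₂ = |v₂ − v_a| = 0.55922 km/s.
Δv = Δv₁ + Δv₂ = 0.82533 + 0.55922 = 1.385 km/s.

Δv = 1.38 km/s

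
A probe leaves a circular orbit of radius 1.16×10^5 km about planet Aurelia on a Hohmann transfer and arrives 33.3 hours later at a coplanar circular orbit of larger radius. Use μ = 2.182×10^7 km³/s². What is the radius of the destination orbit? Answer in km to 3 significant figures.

r₂ = 5.17×10^5 km

Transfer time t = 33.3 hours = 1.1988×10^5 s, and t = π√(a_t³/μ).
So a_t = (μ t²/π²)^(1/3) = (2.182×10^7 × (1.1988×10^5)² / π²)^(1/3) = 3.1673×10^5 km.
Since a_t = (r₁ + r₂)/2, r₂ = 2a_t − r₁ = 2×3.1673×10^5 − 1.160×10^5 = 5.1746×10^5 km.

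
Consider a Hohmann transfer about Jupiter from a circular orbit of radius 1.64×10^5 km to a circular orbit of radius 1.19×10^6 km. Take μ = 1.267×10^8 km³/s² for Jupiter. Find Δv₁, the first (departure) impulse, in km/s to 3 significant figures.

Δv₁ = 9.06 km/s

Transfer-ellipse semi-major axis a_t = (r₁ + r₂)/2 = (1.640×10^5 + 1.190×10^6)/2 = 6.770×10^5 km.
Circular speed at r = 1.640×10^5 km: v_c = √(μ/r) = 27.795 km/s.
Vis-viva on the transfer ellipse at r = 1.640×10^5 km gives v_t = √[μ(2/r − 1/a_t)] = 36.851 km/s.
Δv₁ = |v_t − v_c| = |36.851 − 27.795| = 9.056 km/s.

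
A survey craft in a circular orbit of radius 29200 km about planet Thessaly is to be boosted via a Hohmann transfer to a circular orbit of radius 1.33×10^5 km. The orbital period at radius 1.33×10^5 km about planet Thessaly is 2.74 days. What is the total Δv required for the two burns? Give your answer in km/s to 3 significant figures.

From Kepler's third law T² = 4π²r³/μ at r = 1.33×10^5 km, T = 2.74 days = 2.74 × 86400 s = 2.36736×10^5 s: μ = 4π²r³/T² = 1.65724×10^6 km³/s².
Semi-major axis of the transfer orbit: a_t = (29200 + 1.330×10^5)/2 = 81100 km.
At r₁ the circular-orbit speed is v₁ = √(μ/r₁) = 7.534 km/s.
Transfer-orbit speed at r₁ (vis-viva equation): v_p = √[μ(2/r₁ − 1/a_t)] = 9.648 km/s.
First burn Δv₁ = |v_p − v₁| = 2.114 km/s.
At r₂, v₂ = √(μ/r₂) = 3.530 km/s.
Transfer-orbit speed at r₂: v_a = √[μ(2/r₂ − 1/a_t)] = 2.118 km/s.
Second burn Δv₂ = |v₂ − v_a| = 1.412 km/s.
Δv = Δv₁ + Δv₂ = 2.114 + 1.412 = 3.526 km/s.

Δv = 3.53 km/s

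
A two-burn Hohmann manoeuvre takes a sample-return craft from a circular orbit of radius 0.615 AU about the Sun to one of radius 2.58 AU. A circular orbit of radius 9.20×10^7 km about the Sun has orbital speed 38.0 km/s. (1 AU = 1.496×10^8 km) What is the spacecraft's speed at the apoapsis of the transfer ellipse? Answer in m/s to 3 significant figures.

From the circular-orbit relation v² = μ/r at r = 9.20×10^7 km: μ = v²r = (38.0)² × 9.20×10^7 = 1.32848×10^11 km³/s².
In km: r₁ = 0.615 × 1.496×10^8 = 9.2004×10^7 km; r₂ = 2.58 × 1.496×10^8 = 3.85968×10^8 km.
Transfer-ellipse semi-major axis a_t = (r₁ + r₂)/2 = (9.2004×10^7 + 3.85968×10^8)/2 = 2.38986×10^8 km.
The apoapsis of the transfer ellipse is at r = 3.85968×10^8 km.
Vis-viva: v = √[μ(2/r − 1/a_t)] = √[1.32848×10^11 × (2/3.85968×10^8 − 1/2.38986×10^8)] = 11.51 km/s.

v = 11500 m/s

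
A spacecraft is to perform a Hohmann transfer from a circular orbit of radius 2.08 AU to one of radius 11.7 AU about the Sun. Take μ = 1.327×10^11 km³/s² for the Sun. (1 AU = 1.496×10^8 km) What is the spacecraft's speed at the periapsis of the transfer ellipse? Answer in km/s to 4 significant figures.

In km: r₁ = 2.08 × 1.496×10^8 = 3.11168×10^8 km; r₂ = 11.7 × 1.496×10^8 = 1.75032×10^9 km.
The Hohmann ellipse has a_t = (r₁ + r₂)/2 = 1.030744×10^9 km.
The periapsis of the transfer ellipse is at r = 3.11168×10^8 km.
Applying v² = μ(2/r − 1/a_t): v = 26.91 km/s.

v = 26.91 km/s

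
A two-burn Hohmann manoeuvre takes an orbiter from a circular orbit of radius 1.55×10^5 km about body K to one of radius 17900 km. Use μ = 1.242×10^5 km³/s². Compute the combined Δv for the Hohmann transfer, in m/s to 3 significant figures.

Semi-major axis of the transfer orbit: a_t = (1.550×10^5 + 17900)/2 = 86450 km.
At r₁ the circular-orbit speed is v₁ = √(μ/r₁) = 0.8951 km/s.
Transfer-orbit speed at r₁ (vis-viva equation): v_a = √[μ(2/r₁ − 1/a_t)] = 0.4073 km/s.
First burn Δv₁ = |v_a − v₁| = 0.4878 km/s.
At r₂, v₂ = √(μ/r₂) = 2.634 km/s.
Transfer-orbit speed at r₂: v_p = √[μ(2/r₂ − 1/a_t)] = 3.527 km/s.
Second burn Δv₂ = |v₂ − v_p| = 0.8930 km/s.
Total Δv = Δv₁ + Δv₂ = 1.381 km/s.

Δv = 1380 m/s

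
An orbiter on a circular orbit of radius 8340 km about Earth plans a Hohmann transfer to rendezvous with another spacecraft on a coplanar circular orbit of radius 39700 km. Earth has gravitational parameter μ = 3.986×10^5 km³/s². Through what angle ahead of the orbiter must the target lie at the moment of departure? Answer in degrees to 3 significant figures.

The Hohmann ellipse has a_t = (r₁ + r₂)/2 = 24020 km.
The half-period of the transfer ellipse is t = π√(a_t³/μ) = 18524 s.
Target angular speed ω₂ = √(μ/r₂³) = 7.9815×10^-5 rad/s.
Angle swept by the target during transfer: ω₂·t = 1.4785 rad = 84.71°.
Arrival is 180° from departure on the ellipse, so φ = 180° − 84.71° = 95.3°.

φ = 95.3°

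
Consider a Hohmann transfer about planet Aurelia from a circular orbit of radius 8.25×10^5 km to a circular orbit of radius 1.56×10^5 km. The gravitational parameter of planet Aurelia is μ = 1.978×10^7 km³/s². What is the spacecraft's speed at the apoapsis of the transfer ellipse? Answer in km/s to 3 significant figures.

v = 2.76 km/s

Semi-major axis of the transfer orbit: a_t = (8.250×10^5 + 1.560×10^5)/2 = 4.905×10^5 km.
The apoapsis of the transfer ellipse is at r = 8.250×10^5 km.
Applying v² = μ(2/r − 1/a_t): v = 2.761 km/s.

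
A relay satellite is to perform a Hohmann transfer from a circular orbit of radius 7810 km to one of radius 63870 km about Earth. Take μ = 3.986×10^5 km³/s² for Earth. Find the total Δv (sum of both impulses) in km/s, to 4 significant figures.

Δv = 3.725 km/s

The Hohmann ellipse has a_t = (r₁ + r₂)/2 = 35840 km.
Circular speed at r₁: v₁ = √(μ/r₁) = √(3.986×10^5/7810) = 7.144 km/s.
On the transfer ellipse at r₁, vis-viva equation gives v_p = √[μ(2/r₁ − 1/a_t)] = 9.537 km/s.
First burn Δv₁ = |v_p − v₁| = 2.393 km/s.
At r₂, v₂ = √(μ/r₂) = 2.498 km/s.
Transfer-orbit speed at r₂: v_a = √[μ(2/r₂ − 1/a_t)] = 1.166 km/s.
Second burn Δv₂ = |v₂ − v_a| = 1.332 km/s.
Total Δv = Δv₁ + Δv₂ = 3.725 km/s.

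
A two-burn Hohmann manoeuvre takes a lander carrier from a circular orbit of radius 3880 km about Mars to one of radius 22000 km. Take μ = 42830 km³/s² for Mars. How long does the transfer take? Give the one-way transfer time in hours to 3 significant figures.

The Hohmann ellipse has a_t = (r₁ + r₂)/2 = 12940 km.
Half the transfer-orbit period gives t = π√(a_t³/μ) = 22340 s.
Converting: 22340 s ÷ 3600 s/hour = 6.21 hours.

t = 6.21 hours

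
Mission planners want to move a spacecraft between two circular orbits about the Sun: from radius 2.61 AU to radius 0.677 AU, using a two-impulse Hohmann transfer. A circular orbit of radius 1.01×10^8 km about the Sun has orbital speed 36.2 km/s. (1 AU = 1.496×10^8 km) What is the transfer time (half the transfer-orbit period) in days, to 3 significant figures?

t = 385 days

From the circular-orbit relation v² = μ/r at r = 1.01×10^8 km: μ = v²r = (36.2)² × 1.01×10^8 = 1.32354×10^11 km³/s².
In km: r₁ = 2.61 × 1.496×10^8 = 3.90456×10^8 km; r₂ = 0.677 × 1.496×10^8 = 1.012792×10^8 km.
Transfer-ellipse semi-major axis a_t = (r₁ + r₂)/2 = (3.90456×10^8 + 1.012792×10^8)/2 = 2.458676×10^8 km.
By Kepler's third law the transfer-orbit period is T = 2π√(a_t³/μ), so t = T/2 = 3.329×10^7 s.
Converting: 3.329×10^7 s ÷ 86400 s/day = 385 days.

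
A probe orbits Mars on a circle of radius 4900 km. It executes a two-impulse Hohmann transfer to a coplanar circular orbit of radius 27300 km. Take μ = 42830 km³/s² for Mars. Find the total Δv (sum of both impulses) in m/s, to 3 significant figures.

Δv = 1450 m/s

Semi-major axis of the transfer orbit: a_t = (4900 + 27300)/2 = 16100 km.
Circular speed at r₁: v₁ = √(μ/r₁) = √(42830/4900) = 2.9565 km/s.
Transfer-orbit speed at r₁ (v² = μ(2/r − 1/a)): v_p = √[μ(2/r₁ − 1/a_t)] = 3.8499 km/s.
First burn Δv₁ = |v_p − v₁| = 0.8934 km/s.
At r₂, v₂ = √(μ/r₂) = 1.2525 km/s.
Transfer-orbit speed at r₂: v_a = √[μ(2/r₂ − 1/a_t)] = 0.69100 km/s.
Second burn Δv₂ = |v₂ − v_a| = 0.5615 km/s.
Δv = Δv₁ + Δv₂ = 0.8934 + 0.5615 = 1.455 km/s.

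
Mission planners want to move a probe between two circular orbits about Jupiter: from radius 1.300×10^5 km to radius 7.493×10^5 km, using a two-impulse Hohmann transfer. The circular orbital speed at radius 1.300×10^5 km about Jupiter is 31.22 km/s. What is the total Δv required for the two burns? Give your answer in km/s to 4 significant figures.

From the circular-orbit relation v² = μ/r at r = 1.300×10^5 km: μ = v²r = (31.22)² × 1.300×10^5 = 1.26709×10^8 km³/s².
Transfer-ellipse semi-major axis a_t = (r₁ + r₂)/2 = (1.300×10^5 + 7.493×10^5)/2 = 4.3965×10^5 km.
At r₁ the circular-orbit speed is v₁ = √(μ/r₁) = 31.220 km/s.
On the transfer ellipse at r₁, vis-viva equation gives v_p = √[μ(2/r₁ − 1/a_t)] = 40.757 km/s.
First burn Δv₁ = |v_p − v₁| = 9.537 km/s.
Circular speed at r₂: v₂ = √(μ/r₂) = 13.004 km/s.
Transfer-orbit speed at r₂: v_a = √[μ(2/r₂ − 1/a_t)] = 7.0712 km/s.
Second burn Δv₂ = |v₂ − v_a| = 5.933 km/s.
Total Δv = Δv₁ + Δv₂ = 15.47 km/s.

Δv = 15.47 km/s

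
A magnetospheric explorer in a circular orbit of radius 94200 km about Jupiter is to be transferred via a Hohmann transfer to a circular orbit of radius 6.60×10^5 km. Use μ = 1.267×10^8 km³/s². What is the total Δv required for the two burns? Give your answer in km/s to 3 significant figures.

Δv = 18.8 km/s

The Hohmann ellipse has a_t = (r₁ + r₂)/2 = 3.771×10^5 km.
Circular speed at r₁: v₁ = √(μ/r₁) = √(1.267×10^8/94200) = 36.674 km/s.
Transfer-orbit speed at r₁ (vis-viva): v_p = √[μ(2/r₁ − 1/a_t)] = 48.518 km/s.
First burn Δv₁ = |v_p − v₁| = 11.84 km/s.
At r₂, v₂ = √(μ/r₂) = 13.855 km/s.
Transfer-orbit speed at r₂: v_a = √[μ(2/r₂ − 1/a_t)] = 6.9249 km/s.
Second burn Δv₂ = |v₂ − v_a| = 6.930 km/s.
Δv = Δv₁ + Δv₂ = 11.84 + 6.930 = 18.77 km/s.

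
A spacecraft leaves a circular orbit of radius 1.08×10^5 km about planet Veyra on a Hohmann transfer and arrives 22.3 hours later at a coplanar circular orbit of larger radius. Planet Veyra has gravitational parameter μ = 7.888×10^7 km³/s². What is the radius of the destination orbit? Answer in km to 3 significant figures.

Transfer time t = 22.3 hours = 80280 s, and t = π√(a_t³/μ).
So a_t = (μ t²/π²)^(1/3) = (7.888×10^7 × (80280)² / π²)^(1/3) = 3.7207×10^5 km.
Since a_t = (r₁ + r₂)/2, r₂ = 2a_t − r₁ = 2×3.7207×10^5 − 1.080×10^5 = 6.3614×10^5 km.

r₂ = 6.36×10^5 km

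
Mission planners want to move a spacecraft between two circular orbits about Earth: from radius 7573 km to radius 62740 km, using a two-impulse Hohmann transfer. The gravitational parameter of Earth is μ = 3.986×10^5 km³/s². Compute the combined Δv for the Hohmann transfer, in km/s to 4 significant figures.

Δv = 3.788 km/s

The Hohmann ellipse has a_t = (r₁ + r₂)/2 = 35156.5 km.
At r₁ the circular-orbit speed is v₁ = √(μ/r₁) = 7.255 km/s.
On the transfer ellipse at r₁, vis-viva gives v_p = √[μ(2/r₁ − 1/a_t)] = 9.692 km/s.
First burn Δv₁ = |v_p − v₁| = 2.437 km/s.
Circular speed at r₂: v₂ = √(μ/r₂) = 2.521 km/s.
Transfer-orbit speed at r₂: v_a = √[μ(2/r₂ − 1/a_t)] = 1.170 km/s.
Second burn Δv₂ = |v₂ − v_a| = 1.351 km/s.
Δv = Δv₁ + Δv₂ = 2.437 + 1.351 = 3.788 km/s.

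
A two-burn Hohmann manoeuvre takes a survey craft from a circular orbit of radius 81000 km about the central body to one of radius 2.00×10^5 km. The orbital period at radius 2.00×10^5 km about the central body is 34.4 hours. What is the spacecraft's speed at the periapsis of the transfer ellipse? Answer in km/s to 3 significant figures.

v = 19.0 km/s

From Kepler's third law T² = 4π²r³/μ at r = 2.00×10^5 km, T = 34.4 hours = 34.4 × 3600 s = 1.2384×10^5 s: μ = 4π²r³/T² = 2.05934×10^7 km³/s².
The Hohmann ellipse has a_t = (r₁ + r₂)/2 = 1.405×10^5 km.
At periapsis, r = 81000 km.
From the vis-viva equation, v = √[μ(2/r − 1/a_t)] = 19.02 km/s.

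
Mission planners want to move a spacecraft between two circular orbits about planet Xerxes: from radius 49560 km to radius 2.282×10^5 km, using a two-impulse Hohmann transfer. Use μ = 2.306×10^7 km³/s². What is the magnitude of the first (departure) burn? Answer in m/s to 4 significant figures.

Δv₁ = 6080 m/s

Transfer-ellipse semi-major axis a_t = (r₁ + r₂)/2 = (49560 + 2.282×10^5)/2 = 1.3888×10^5 km.
Circular speed at r = 49560 km: v_c = √(μ/r) = 21.57 km/s.
Vis-viva on the transfer ellipse at r = 49560 km gives v_t = √[μ(2/r − 1/a_t)] = 27.65 km/s.
Δv₁ = |v_t − v_c| = |27.65 − 21.57| = 6.080 km/s.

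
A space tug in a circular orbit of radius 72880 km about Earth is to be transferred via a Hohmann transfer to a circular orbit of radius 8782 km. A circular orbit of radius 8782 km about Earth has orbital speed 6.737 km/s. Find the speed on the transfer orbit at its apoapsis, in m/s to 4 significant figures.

v = 1085 m/s

From the circular-orbit relation v² = μ/r at r = 8782 km: μ = v²r = (6.737)² × 8782 = 3.98590×10^5 km³/s².
Semi-major axis of the transfer orbit: a_t = (72880 + 8782)/2 = 40831 km.
At apoapsis, r = 72880 km.
Vis-viva: v = √[μ(2/r − 1/a_t)] = √[3.98590×10^5 × (2/72880 − 1/40831)] = 1.085 km/s.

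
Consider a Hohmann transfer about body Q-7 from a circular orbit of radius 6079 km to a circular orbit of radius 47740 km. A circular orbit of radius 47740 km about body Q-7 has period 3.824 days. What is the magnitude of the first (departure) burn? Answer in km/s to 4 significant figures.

Δv₁ = 0.8446 km/s

From Kepler's third law T² = 4π²r³/μ at r = 47740 km, T = 3.824 days = 3.824 × 86400 s = 3.303936×10^5 s: μ = 4π²r³/T² = 39349.9 km³/s².
Semi-major axis of the transfer orbit: a_t = (6079 + 47740)/2 = 26909.5 km.
On the circular orbit at r = 6079 km, v_c = √(μ/r) = 2.5442 km/s.
Transfer-orbit speed at the same r (vis-viva, a = a_t): v_t = √[μ(2/r − 1/a_t)] = 3.3888 km/s.
Δv₁ = |v_t − v_c| = |3.3888 − 2.5442| = 0.8446 km/s.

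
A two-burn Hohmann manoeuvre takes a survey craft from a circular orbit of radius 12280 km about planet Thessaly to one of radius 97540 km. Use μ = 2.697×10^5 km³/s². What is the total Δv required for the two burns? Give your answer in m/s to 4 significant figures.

Semi-major axis of the transfer orbit: a_t = (12280 + 97540)/2 = 54910 km.
Circular speed at r₁: v₁ = √(μ/r₁) = √(2.697×10^5/12280) = 4.6864 km/s.
On the transfer ellipse at r₁, v² = μ(2/r − 1/a) gives v_p = √[μ(2/r₁ − 1/a_t)] = 6.2461 km/s.
First burn Δv₁ = |v_p − v₁| = 1.5597 km/s.
Circular speed at r₂: v₂ = √(μ/r₂) = 1.66283 km/s.
Transfer-orbit speed at r₂: v_a = √[μ(2/r₂ − 1/a_t)] = 0.786362 km/s.
Second burn Δv₂ = |v₂ − v_a| = 0.87647 km/s.
Δv = Δv₁ + Δv₂ = 1.5597 + 0.87647 = 2.436 km/s.

Δv = 2436 m/s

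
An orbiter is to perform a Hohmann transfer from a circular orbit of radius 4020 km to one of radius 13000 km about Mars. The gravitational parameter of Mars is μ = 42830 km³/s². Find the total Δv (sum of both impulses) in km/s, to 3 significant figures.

Δv = 1.34 km/s

Transfer-ellipse semi-major axis a_t = (r₁ + r₂)/2 = (4020 + 13000)/2 = 8510 km.
Circular speed at r₁: v₁ = √(μ/r₁) = √(42830/4020) = 3.2641 km/s.
On the transfer ellipse at r₁, vis-viva gives v_p = √[μ(2/r₁ − 1/a_t)] = 4.0343 km/s.
First burn Δv₁ = |v_p − v₁| = 0.7702 km/s.
At r₂, v₂ = √(μ/r₂) = 1.8151 km/s.
Transfer-orbit speed at r₂: v_a = √[μ(2/r₂ − 1/a_t)] = 1.2475 km/s.
Second burn Δv₂ = |v₂ − v_a| = 0.5676 km/s.
Δv = Δv₁ + Δv₂ = 0.7702 + 0.5676 = 1.338 km/s.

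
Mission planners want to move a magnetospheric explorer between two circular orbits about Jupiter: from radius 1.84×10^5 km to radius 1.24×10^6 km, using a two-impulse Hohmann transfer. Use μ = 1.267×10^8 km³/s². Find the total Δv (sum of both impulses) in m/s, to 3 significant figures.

Δv = 13400 m/s

The Hohmann ellipse has a_t = (r₁ + r₂)/2 = 7.120×10^5 km.
Circular speed at r₁: v₁ = √(μ/r₁) = √(1.267×10^8/1.840×10^5) = 26.241 km/s.
On the transfer ellipse at r₁, v² = μ(2/r − 1/a) gives v_p = √[μ(2/r₁ − 1/a_t)] = 34.630 km/s.
First burn Δv₁ = |v_p − v₁| = 8.389 km/s.
Circular speed at r₂: v₂ = √(μ/r₂) = 10.1083 km/s.
Transfer-orbit speed at r₂: v_a = √[μ(2/r₂ − 1/a_t)] = 5.13862 km/s.
Second burn Δv₂ = |v₂ − v_a| = 4.970 km/s.
Total Δv = Δv₁ + Δv₂ = 13.36 km/s.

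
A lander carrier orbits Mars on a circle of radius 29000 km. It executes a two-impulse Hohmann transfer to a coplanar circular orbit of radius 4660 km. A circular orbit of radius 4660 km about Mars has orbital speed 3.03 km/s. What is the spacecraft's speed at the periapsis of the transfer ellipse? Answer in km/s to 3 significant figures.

From the circular-orbit relation v² = μ/r at r = 4660 km: μ = v²r = (3.03)² × 4660 = 42783.0 km³/s².
Semi-major axis of the transfer orbit: a_t = (29000 + 4660)/2 = 16830 km.
At periapsis, r = 4660 km.
From the vis-viva equation, v = √[μ(2/r − 1/a_t)] = 3.977 km/s.

v = 3.98 km/s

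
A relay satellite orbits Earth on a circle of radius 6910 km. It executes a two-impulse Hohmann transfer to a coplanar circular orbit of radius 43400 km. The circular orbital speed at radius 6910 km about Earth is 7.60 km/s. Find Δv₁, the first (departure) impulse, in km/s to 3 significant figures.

From the circular-orbit relation v² = μ/r at r = 6910 km: μ = v²r = (7.60)² × 6910 = 3.99122×10^5 km³/s².
The Hohmann ellipse has a_t = (r₁ + r₂)/2 = 25155 km.
Circular speed at r = 6910 km: v_c = √(μ/r) = 7.600 km/s.
Vis-viva on the transfer ellipse at r = 6910 km gives v_t = √[μ(2/r − 1/a_t)] = 9.983 km/s.
Δv₁ = |v_t − v_c| = |9.983 − 7.600| = 2.383 km/s.

Δv₁ = 2.38 km/s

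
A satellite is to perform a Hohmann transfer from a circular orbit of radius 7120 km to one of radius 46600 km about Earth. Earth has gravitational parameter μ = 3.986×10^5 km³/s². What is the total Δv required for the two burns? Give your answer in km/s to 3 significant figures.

The Hohmann ellipse has a_t = (r₁ + r₂)/2 = 26860 km.
At r₁ the circular-orbit speed is v₁ = √(μ/r₁) = 7.482 km/s.
Transfer-orbit speed at r₁ (vis-viva equation): v_p = √[μ(2/r₁ − 1/a_t)] = 9.855 km/s.
First burn Δv₁ = |v_p − v₁| = 2.373 km/s.
At r₂, v₂ = √(μ/r₂) = 2.925 km/s.
Transfer-orbit speed at r₂: v_a = √[μ(2/r₂ − 1/a_t)] = 1.506 km/s.
Second burn Δv₂ = |v₂ − v_a| = 1.419 km/s.
Δv = Δv₁ + Δv₂ = 2.373 + 1.419 = 3.792 km/s.

Δv = 3.79 km/s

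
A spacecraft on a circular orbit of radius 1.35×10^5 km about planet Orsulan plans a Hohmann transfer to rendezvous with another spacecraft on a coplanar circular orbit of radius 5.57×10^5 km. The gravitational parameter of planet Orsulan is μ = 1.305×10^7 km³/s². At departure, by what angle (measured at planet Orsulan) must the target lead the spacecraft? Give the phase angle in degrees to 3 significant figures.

The Hohmann ellipse has a_t = (r₁ + r₂)/2 = 3.460×10^5 km.
Transfer time t = π√(a_t³/μ) = 1.770×10^5 s.
Target angular speed ω₂ = √(μ/r₂³) = 8.690×10^-6 rad/s.
Angle swept by the target during transfer: ω₂·t = 1.5381 rad = 88.13°.
Arrival is 180° from departure on the ellipse, so φ = 180° − 88.13° = 91.9°.

φ = 91.9°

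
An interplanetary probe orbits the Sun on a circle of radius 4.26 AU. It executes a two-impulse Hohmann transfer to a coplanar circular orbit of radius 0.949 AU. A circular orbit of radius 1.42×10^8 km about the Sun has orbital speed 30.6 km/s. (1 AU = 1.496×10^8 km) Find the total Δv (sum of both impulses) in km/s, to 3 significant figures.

From the circular-orbit relation v² = μ/r at r = 1.42×10^8 km: μ = v²r = (30.6)² × 1.42×10^8 = 1.32963×10^11 km³/s².
In km: r₁ = 4.26 × 1.496×10^8 = 6.37296×10^8 km; r₂ = 0.949 × 1.496×10^8 = 1.419704×10^8 km.
The Hohmann ellipse has a_t = (r₁ + r₂)/2 = 3.896332×10^8 km.
Circular speed at r₁: v₁ = √(μ/r₁) = √(1.32963×10^11/6.37296×10^8) = 14.444 km/s.
Transfer-orbit speed at r₁ (v² = μ(2/r − 1/a)): v_a = √[μ(2/r₁ − 1/a_t)] = 8.7190 km/s.
First burn Δv₁ = |v_a − v₁| = 5.725 km/s.
Circular speed at r₂: v₂ = √(μ/r₂) = 30.603 km/s.
Transfer-orbit speed at r₂: v_p = √[μ(2/r₂ − 1/a_t)] = 39.139 km/s.
Second burn Δv₂ = |v₂ − v_p| = 8.536 km/s.
Total Δv = Δv₁ + Δv₂ = 14.26 km/s.

Δv = 14.3 km/s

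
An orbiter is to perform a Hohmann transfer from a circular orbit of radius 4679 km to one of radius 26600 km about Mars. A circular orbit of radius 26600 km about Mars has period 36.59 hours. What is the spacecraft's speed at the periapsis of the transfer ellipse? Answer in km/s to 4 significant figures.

v = 3.945 km/s

From Kepler's third law T² = 4π²r³/μ at r = 26600 km, T = 36.59 hours = 36.59 × 3600 s = 1.31724×10^5 s: μ = 4π²r³/T² = 42822.8 km³/s².
The Hohmann ellipse has a_t = (r₁ + r₂)/2 = 15639.5 km.
At periapsis, r = 4679 km.
From the vis-viva equation, v = √[μ(2/r − 1/a_t)] = 3.945 km/s.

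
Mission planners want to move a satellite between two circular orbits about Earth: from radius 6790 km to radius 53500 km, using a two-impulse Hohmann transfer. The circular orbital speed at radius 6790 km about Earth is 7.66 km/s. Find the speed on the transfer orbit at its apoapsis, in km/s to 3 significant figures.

v = 1.30 km/s

From the circular-orbit relation v² = μ/r at r = 6790 km: μ = v²r = (7.66)² × 6790 = 3.98407×10^5 km³/s².
The Hohmann ellipse has a_t = (r₁ + r₂)/2 = 30145 km.
The apoapsis of the transfer ellipse is at r = 53500 km.
Applying v² = μ(2/r − 1/a_t): v = 1.295 km/s.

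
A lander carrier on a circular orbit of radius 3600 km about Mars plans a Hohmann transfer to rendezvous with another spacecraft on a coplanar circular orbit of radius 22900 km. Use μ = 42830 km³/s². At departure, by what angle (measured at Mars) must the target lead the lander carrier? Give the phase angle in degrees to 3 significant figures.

φ = 101°

Semi-major axis of the transfer orbit: a_t = (3600 + 22900)/2 = 13250 km.
Transfer time t = π√(a_t³/μ) = 23153 s.
The target's mean motion on its circular orbit is ω₂ = √(μ/r₂³) = 5.9720×10^-5 rad/s.
Angle swept by the target during transfer: ω₂·t = 1.3827 rad = 79.22°.
Arrival is 180° from departure on the ellipse, so φ = 180° − 79.22° = 101°.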